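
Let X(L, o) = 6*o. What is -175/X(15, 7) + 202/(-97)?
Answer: -3637/582 ≈ -6.2491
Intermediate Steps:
-175/X(15, 7) + 202/(-97) = -175/(6*7) + 202/(-97) = -175/42 + 202*(-1/97) = -175*1/42 - 202/97 = -25/6 - 202/97 = -3637/582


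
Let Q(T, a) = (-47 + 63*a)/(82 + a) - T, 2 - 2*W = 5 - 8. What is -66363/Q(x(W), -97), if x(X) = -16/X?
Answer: -995445/6254 ≈ -159.17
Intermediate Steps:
W = 5/2 (W = 1 - (5 - 8)/2 = 1 - ½*(-3) = 1 + 3/2 = 5/2 ≈ 2.5000)
Q(T, a) = -T + (-47 + 63*a)/(82 + a) (Q(T, a) = (-47 + 63*a)/(82 + a) - T = -T + (-47 + 63*a)/(82 + a))
-66363/Q(x(W), -97) = -66363*(82 - 97)/(-47 - (-1312)/5/2 + 63*(-97) - 1*(-16/5/2)*(-97)) = -66363*(-15/(-47 - (-1312)*2/5 - 6111 - 1*(-16*⅖)*(-97))) = -66363*(-15/(-47 - 82*(-32/5) - 6111 - 1*(-32/5)*(-97))) = -66363*(-15/(-47 + 2624/5 - 6111 - 3104/5)) = -66363/((-1/15*(-6254))) = -66363/6254/15 = -66363*15/6254 = -995445/6254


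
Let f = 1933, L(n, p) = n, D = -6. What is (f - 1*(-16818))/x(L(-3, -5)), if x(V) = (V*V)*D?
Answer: -18751/54 ≈ -347.24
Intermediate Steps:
x(V) = -6*V² (x(V) = (V*V)*(-6) = V²*(-6) = -6*V²)
(f - 1*(-16818))/x(L(-3, -5)) = (1933 - 1*(-16818))/((-6*(-3)²)) = (1933 + 16818)/((-6*9)) = 18751/(-54) = 18751*(-1/54) = -18751/54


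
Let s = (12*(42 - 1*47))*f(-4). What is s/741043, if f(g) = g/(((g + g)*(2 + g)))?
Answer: 15/741043 ≈ 2.0242e-5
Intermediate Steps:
f(g) = 1/(2*(2 + g)) (f(g) = g/(((2*g)*(2 + g))) = g/((2*g*(2 + g))) = g*(1/(2*g*(2 + g))) = 1/(2*(2 + g)))
s = 15 (s = (12*(42 - 1*47))*(1/(2*(2 - 4))) = (12*(42 - 47))*((½)/(-2)) = (12*(-5))*((½)*(-½)) = -60*(-¼) = 15)
s/741043 = 15/741043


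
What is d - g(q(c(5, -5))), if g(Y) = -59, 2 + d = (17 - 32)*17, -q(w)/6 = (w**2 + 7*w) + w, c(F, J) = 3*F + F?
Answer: -198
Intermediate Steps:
c(F, J) = 4*F
q(w) = -48*w - 6*w**2 (q(w) = -6*((w**2 + 7*w) + w) = -6*(w**2 + 8*w) = -48*w - 6*w**2)
d = -257 (d = -2 + (17 - 32)*17 = -2 - 15*17 = -2 - 255 = -257)
d - g(q(c(5, -5))) = -257 - 1*(-59) = -257 + 59 = -198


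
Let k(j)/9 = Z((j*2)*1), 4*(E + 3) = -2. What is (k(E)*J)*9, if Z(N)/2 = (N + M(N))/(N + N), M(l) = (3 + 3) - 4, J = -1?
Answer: -405/7 ≈ -57.857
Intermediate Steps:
M(l) = 2 (M(l) = 6 - 4 = 2)
E = -7/2 (E = -3 + (¼)*(-2) = -3 - ½ = -7/2 ≈ -3.5000)
Z(N) = (2 + N)/N (Z(N) = 2*((N + 2)/(N + N)) = 2*((2 + N)/((2*N))) = 2*((2 + N)*(1/(2*N))) = 2*((2 + N)/(2*N)) = (2 + N)/N)
k(j) = 9*(2 + 2*j)/(2*j) (k(j) = 9*((2 + (j*2)*1)/(((j*2)*1))) = 9*((2 + (2*j)*1)/(((2*j)*1))) = 9*((2 + 2*j)/((2*j))) = 9*((1/(2*j))*(2 + 2*j)) = 9*((2 + 2*j)/(2*j)) = 9*(2 + 2*j)/(2*j))
(k(E)*J)*9 = ((9 + 9/(-7/2))*(-1))*9 = ((9 + 9*(-2/7))*(-1))*9 = ((9 - 18/7)*(-1))*9 = ((45/7)*(-1))*9 = -45/7*9 = -405/7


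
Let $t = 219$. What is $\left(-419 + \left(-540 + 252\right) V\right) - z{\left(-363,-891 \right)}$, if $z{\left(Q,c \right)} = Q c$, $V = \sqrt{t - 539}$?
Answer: $-323852 - 2304 i \sqrt{5} \approx -3.2385 \cdot 10^{5} - 5151.9 i$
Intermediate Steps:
$V = 8 i \sqrt{5}$ ($V = \sqrt{219 - 539} = \sqrt{-320} = 8 i \sqrt{5} \approx 17.889 i$)
$\left(-419 + \left(-540 + 252\right) V\right) - z{\left(-363,-891 \right)} = \left(-419 + \left(-540 + 252\right) 8 i \sqrt{5}\right) - \left(-363\right) \left(-891\right) = \left(-419 - 288 \cdot 8 i \sqrt{5}\right) - 323433 = \left(-419 - 2304 i \sqrt{5}\right) - 323433 = -323852 - 2304 i \sqrt{5}$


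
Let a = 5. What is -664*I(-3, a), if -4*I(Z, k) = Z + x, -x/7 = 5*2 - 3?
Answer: -8632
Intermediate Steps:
x = -49 (x = -7*(5*2 - 3) = -7*(10 - 3) = -7*7 = -49)
I(Z, k) = 49/4 - Z/4 (I(Z, k) = -(Z - 49)/4 = -(-49 + Z)/4 = 49/4 - Z/4)
-664*I(-3, a) = -664*(49/4 - ¼*(-3)) = -664*(49/4 + ¾) = -664*13 = -8632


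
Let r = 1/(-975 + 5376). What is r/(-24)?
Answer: -1/105624 ≈ -9.4675e-6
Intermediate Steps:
r = 1/4401 ≈ 0.00022722
r/(-24) = (1/4401)/(-24) = -1/24*1/4401 = -1/105624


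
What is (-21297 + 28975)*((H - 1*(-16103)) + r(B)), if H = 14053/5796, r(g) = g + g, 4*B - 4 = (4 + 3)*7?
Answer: 15606475555/126 ≈ 1.2386e+8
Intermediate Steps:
B = 53/4 (B = 1 + ((4 + 3)*7)/4 = 1 + (7*7)/4 = 1 + (¼)*49 = 1 + 49/4 = 53/4 ≈ 13.250)
r(g) = 2*g
H = 611/252 (H = 14053*(1/5796) = 611/252 ≈ 2.4246)
(-21297 + 28975)*((H - 1*(-16103)) + r(B)) = (-21297 + 28975)*((611/252 - 1*(-16103)) + 2*(53/4)) = 7678*((611/252 + 16103) + 53/2) = 7678*(4058567/252 + 53/2) = 7678*(4065245/252) = 15606475555/126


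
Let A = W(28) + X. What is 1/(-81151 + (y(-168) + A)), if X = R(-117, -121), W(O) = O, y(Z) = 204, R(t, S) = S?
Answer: -1/81040 ≈ -1.2340e-5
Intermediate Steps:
X = -121
A = -93 (A = 28 - 121 = -93)
1/(-81151 + (y(-168) + A)) = 1/(-81151 + (204 - 93)) = 1/(-81151 + 111) = 1/(-81040) = -1/81040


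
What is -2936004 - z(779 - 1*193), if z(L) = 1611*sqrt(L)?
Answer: -2936004 - 1611*sqrt(586) ≈ -2.9750e+6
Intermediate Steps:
-2936004 - z(779 - 1*193) = -2936004 - 1611*sqrt(779 - 1*193) = -2936004 - 1611*sqrt(779 - 193) = -2936004 - 1611*sqrt(586)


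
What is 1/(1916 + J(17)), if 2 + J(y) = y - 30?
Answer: 1/1901 ≈ 0.00052604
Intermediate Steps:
J(y) = -32 + y (J(y) = -2 + (y - 30) = -2 + (-30 + y) = -32 + y)
1/(1916 + J(17)) = 1/(1916 + (-32 + 17)) = 1/(1916 - 15) = 1/1901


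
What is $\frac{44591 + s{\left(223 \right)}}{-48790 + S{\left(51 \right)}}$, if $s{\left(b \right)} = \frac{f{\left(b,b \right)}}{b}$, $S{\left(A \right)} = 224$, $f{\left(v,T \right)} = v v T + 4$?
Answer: $- \frac{10516682}{5415109} \approx -1.9421$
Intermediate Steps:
$f{\left(v,T \right)} = 4 + T v^{2}$ ($f{\left(v,T \right)} = v^{2} T + 4 = T v^{2} + 4 = 4 + T v^{2}$)
$s{\left(b \right)} = \frac{4 + b^{3}}{b}$ ($s{\left(b \right)} = \frac{4 + b b^{2}}{b} = \frac{4 + b^{3}}{b}$)
$\frac{44591 + s{\left(223 \right)}}{-48790 + S{\left(51 \right)}} = \frac{44591 + \frac{4 + 223^{3}}{223}}{-48790 + 224} = \frac{44591 + \frac{4 + 11089567}{223}}{-48566} = \left(44591 + \frac{1}{223} \cdot 11089571\right) \left(- \frac{1}{48566}\right) = \left(44591 + \frac{11089571}{223}\right) \left(- \frac{1}{48566}\right) = \frac{21033364}{223} \left(- \frac{1}{48566}\right) = - \frac{10516682}{5415109}$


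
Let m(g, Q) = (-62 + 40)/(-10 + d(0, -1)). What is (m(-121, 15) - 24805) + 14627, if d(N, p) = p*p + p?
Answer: -50879/5 ≈ -10176.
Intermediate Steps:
d(N, p) = p + p² (d(N, p) = p² + p = p + p²)
m(g, Q) = 11/5 (m(g, Q) = (-62 + 40)/(-10 - (1 - 1)) = -22/(-10 - 1*0) = -22/(-10 + 0) = -22/(-10) = -22*(-⅒) = 11/5)
(m(-121, 15) - 24805) + 14627 = (11/5 - 24805) + 14627 = -124014/5 + 14627 = -50879/5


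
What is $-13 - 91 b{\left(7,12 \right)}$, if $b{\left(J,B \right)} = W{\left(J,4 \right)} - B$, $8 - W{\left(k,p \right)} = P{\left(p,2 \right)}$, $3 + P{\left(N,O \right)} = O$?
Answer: $260$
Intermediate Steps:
$P{\left(N,O \right)} = -3 + O$
$W{\left(k,p \right)} = 9$ ($W{\left(k,p \right)} = 8 - \left(-3 + 2\right) = 8 - -1 = 8 + 1 = 9$)
$b{\left(J,B \right)} = 9 - B$
$-13 - 91 b{\left(7,12 \right)} = -13 - 91 \left(9 - 12\right) = -13 - -273 = -13 + 273 = 260$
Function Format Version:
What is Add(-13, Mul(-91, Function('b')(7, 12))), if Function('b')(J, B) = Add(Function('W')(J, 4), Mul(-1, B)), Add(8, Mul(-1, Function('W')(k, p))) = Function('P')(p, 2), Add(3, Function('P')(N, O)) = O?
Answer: 260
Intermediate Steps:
Function('P')(N, O) = Add(-3, O)
Function('W')(k, p) = 9 (Function('W')(k, p) = Add(8, Mul(-1, Add(-3, 2))) = Add(8, Mul(-1, -1)) = Add(8, 1) = 9)
Function('b')(J, B) = Add(9, Mul(-1, B))
Add(-13, Mul(-91, Function('b')(7, 12))) = Add(-13, Mul(-91, Add(9, Mul(-1, 12)))) = Add(-13, Mul(-91, Add(9, -12))) = Add(-13, Mul(-91, -3)) = Add(-13, 273) = 260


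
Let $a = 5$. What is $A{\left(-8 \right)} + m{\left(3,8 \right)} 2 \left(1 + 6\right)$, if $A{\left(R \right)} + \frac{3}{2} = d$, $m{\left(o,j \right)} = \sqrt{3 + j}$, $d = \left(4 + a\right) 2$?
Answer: $\frac{33}{2} + 14 \sqrt{11} \approx 62.933$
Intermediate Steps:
$d = 18$ ($d = \left(4 + 5\right) 2 = 9 \cdot 2 = 18$)
$A{\left(R \right)} = \frac{33}{2}$ ($A{\left(R \right)} = - \frac{3}{2} + 18 = \frac{33}{2}$)
$A{\left(-8 \right)} + m{\left(3,8 \right)} 2 \left(1 + 6\right) = \frac{33}{2} + \sqrt{3 + 8} \cdot 2 \left(1 + 6\right) = \frac{33}{2} + \sqrt{11} \cdot 2 \cdot 7 = \frac{33}{2} + \sqrt{11} \cdot 14 = \frac{33}{2} + 14 \sqrt{11}$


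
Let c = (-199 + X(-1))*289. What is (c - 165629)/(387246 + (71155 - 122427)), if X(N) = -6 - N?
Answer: -224585/335974 ≈ -0.66846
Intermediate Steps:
c = -58956 (c = (-199 + (-6 - 1*(-1)))*289 = (-199 + (-6 + 1))*289 = (-199 - 5)*289 = -204*289 = -58956)
(c - 165629)/(387246 + (71155 - 122427)) = (-58956 - 165629)/(387246 + (71155 - 122427)) = -224585/(387246 - 51272) = -224585/335974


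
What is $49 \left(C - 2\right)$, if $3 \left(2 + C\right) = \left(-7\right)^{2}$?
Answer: $\frac{1813}{3} \approx 604.33$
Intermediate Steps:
$C = \frac{43}{3}$ ($C = -2 + \frac{\left(-7\right)^{2}}{3} = -2 + \frac{1}{3} \cdot 49 = -2 + \frac{49}{3} = \frac{43}{3} \approx 14.333$)
$49 \left(C - 2\right) = 49 \left(\frac{43}{3} - 2\right) = 49 \cdot \frac{37}{3} = \frac{1813}{3}$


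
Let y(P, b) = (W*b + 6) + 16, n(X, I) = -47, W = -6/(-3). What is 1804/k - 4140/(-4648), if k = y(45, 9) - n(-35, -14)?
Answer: 2186293/101094 ≈ 21.626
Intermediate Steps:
W = 2 (W = -6*(-⅓) = 2)
y(P, b) = 22 + 2*b (y(P, b) = (2*b + 6) + 16 = (6 + 2*b) + 16 = 22 + 2*b)
k = 87 (k = (22 + 2*9) - 1*(-47) = (22 + 18) + 47 = 40 + 47 = 87)
1804/k - 4140/(-4648) = 1804/87 - 4140/(-4648) = 1804*(1/87) - 4140*(-1/4648) = 1804/87 + 1035/1162 = 2186293/101094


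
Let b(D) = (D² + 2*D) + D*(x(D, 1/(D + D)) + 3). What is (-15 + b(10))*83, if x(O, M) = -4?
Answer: 7885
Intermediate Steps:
b(D) = D + D² (b(D) = (D² + 2*D) + D*(-4 + 3) = (D² + 2*D) + D*(-1) = (D² + 2*D) - D = D + D²)
(-15 + b(10))*83 = (-15 + 10*(1 + 10))*83 = (-15 + 10*11)*83 = (-15 + 110)*83 = 95*83 = 7885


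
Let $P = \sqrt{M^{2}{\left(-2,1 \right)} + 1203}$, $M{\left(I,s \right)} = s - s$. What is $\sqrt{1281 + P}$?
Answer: $\sqrt{1281 + \sqrt{1203}} \approx 36.272$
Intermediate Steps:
$M{\left(I,s \right)} = 0$
$P = \sqrt{1203}$ ($P = \sqrt{0^{2} + 1203} = \sqrt{0 + 1203} = \sqrt{1203} \approx 34.684$)
$\sqrt{1281 + P} = \sqrt{1281 + \sqrt{1203}}$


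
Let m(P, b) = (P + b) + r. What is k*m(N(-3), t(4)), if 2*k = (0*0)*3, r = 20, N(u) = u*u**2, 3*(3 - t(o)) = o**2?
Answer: 0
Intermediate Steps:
t(o) = 3 - o**2/3
N(u) = u**3
k = 0 (k = ((0*0)*3)/2 = (0*3)/2 = (1/2)*0 = 0)
m(P, b) = 20 + P + b (m(P, b) = (P + b) + 20 = 20 + P + b)
k*m(N(-3), t(4)) = 0*(20 + (-3)**3 + (3 - 1/3*4**2)) = 0*(20 - 27 + (3 - 1/3*16)) = 0*(20 - 27 + (3 - 16/3)) = 0*(20 - 27 - 7/3) = 0*(-28/3) = 0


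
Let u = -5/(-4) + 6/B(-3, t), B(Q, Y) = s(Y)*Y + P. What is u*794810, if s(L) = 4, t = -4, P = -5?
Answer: 10729935/14 ≈ 7.6642e+5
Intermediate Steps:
B(Q, Y) = -5 + 4*Y (B(Q, Y) = 4*Y - 5 = -5 + 4*Y)
u = 27/28 (u = -5/(-4) + 6/(-5 + 4*(-4)) = -5*(-¼) + 6/(-5 - 16) = 5/4 + 6/(-21) = 5/4 + 6*(-1/21) = 5/4 - 2/7 = 27/28 ≈ 0.96429)
u*794810 = (27/28)*794810 = 10729935/14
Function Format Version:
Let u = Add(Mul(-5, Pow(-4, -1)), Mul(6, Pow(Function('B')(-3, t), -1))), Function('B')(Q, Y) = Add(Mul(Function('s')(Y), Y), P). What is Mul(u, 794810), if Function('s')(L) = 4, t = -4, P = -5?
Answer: Rational(10729935, 14) ≈ 7.6642e+5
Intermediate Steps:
Function('B')(Q, Y) = Add(-5, Mul(4, Y)) (Function('B')(Q, Y) = Add(Mul(4, Y), -5) = Add(-5, Mul(4, Y)))
u = Rational(27, 28) (u = Add(Mul(-5, Pow(-4, -1)), Mul(6, Pow(Add(-5, Mul(4, -4)), -1))) = Add(Mul(-5, Rational(-1, 4)), Mul(6, Pow(Add(-5, -16), -1))) = Add(Rational(5, 4), Mul(6, Pow(-21, -1))) = Add(Rational(5, 4), Mul(6, Rational(-1, 21))) = Add(Rational(5, 4), Rational(-2, 7)) = Rational(27, 28) ≈ 0.96429)
Mul(u, 794810) = Mul(Rational(27, 28), 794810) = Rational(10729935, 14)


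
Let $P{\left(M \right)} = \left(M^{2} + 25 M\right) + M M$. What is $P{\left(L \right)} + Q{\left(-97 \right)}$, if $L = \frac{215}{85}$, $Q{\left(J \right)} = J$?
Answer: $- \frac{6060}{289} \approx -20.969$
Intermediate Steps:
$L = \frac{43}{17}$ ($L = 215 \cdot \frac{1}{85} = \frac{43}{17} \approx 2.5294$)
$P{\left(M \right)} = 2 M^{2} + 25 M$ ($P{\left(M \right)} = \left(M^{2} + 25 M\right) + M^{2} = 2 M^{2} + 25 M$)
$P{\left(L \right)} + Q{\left(-97 \right)} = \frac{43 \left(25 + 2 \cdot \frac{43}{17}\right)}{17} - 97 = \frac{43 \left(25 + \frac{86}{17}\right)}{17} - 97 = \frac{43}{17} \cdot \frac{511}{17} - 97 = \frac{21973}{289} - 97 = - \frac{6060}{289}$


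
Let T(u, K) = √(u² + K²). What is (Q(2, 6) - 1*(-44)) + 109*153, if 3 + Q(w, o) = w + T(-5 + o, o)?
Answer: 16720 + √37 ≈ 16726.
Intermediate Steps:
T(u, K) = √(K² + u²)
Q(w, o) = -3 + w + √(o² + (-5 + o)²) (Q(w, o) = -3 + (w + √(o² + (-5 + o)²)) = -3 + w + √(o² + (-5 + o)²))
(Q(2, 6) - 1*(-44)) + 109*153 = ((-3 + 2 + √(6² + (-5 + 6)²)) - 1*(-44)) + 109*153 = ((-3 + 2 + √(36 + 1²)) + 44) + 16677 = ((-3 + 2 + √(36 + 1)) + 44) + 16677 = ((-3 + 2 + √37) + 44) + 16677 = ((-1 + √37) + 44) + 16677 = (43 + √37) + 16677 = 16720 + √37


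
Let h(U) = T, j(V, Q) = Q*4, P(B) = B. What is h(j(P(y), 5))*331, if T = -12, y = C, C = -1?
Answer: -3972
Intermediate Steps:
y = -1
j(V, Q) = 4*Q
h(U) = -12
h(j(P(y), 5))*331 = -12*331 = -3972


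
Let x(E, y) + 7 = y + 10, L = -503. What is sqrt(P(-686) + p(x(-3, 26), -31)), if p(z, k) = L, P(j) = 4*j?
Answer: I*sqrt(3247) ≈ 56.982*I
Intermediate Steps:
x(E, y) = 3 + y (x(E, y) = -7 + (y + 10) = -7 + (10 + y) = 3 + y)
p(z, k) = -503
sqrt(P(-686) + p(x(-3, 26), -31)) = sqrt(4*(-686) - 503) = sqrt(-2744 - 503) = sqrt(-3247) = I*sqrt(3247)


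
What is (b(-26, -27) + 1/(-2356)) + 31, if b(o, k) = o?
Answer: 11779/2356 ≈ 4.9996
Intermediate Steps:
(b(-26, -27) + 1/(-2356)) + 31 = (-26 + 1/(-2356)) + 31 = (-26 - 1/2356) + 31 = -61257/2356 + 31 = 11779/2356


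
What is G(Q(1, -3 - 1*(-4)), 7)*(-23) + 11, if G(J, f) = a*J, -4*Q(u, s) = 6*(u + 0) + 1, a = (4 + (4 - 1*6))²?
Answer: 172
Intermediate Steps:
a = 4 (a = (4 + (4 - 6))² = (4 - 2)² = 2² = 4)
Q(u, s) = -¼ - 3*u/2 (Q(u, s) = -(6*(u + 0) + 1)/4 = -(6*u + 1)/4 = -(1 + 6*u)/4 = -¼ - 3*u/2)
G(J, f) = 4*J
G(Q(1, -3 - 1*(-4)), 7)*(-23) + 11 = (4*(-¼ - 3/2*1))*(-23) + 11 = (4*(-¼ - 3/2))*(-23) + 11 = (4*(-7/4))*(-23) + 11 = -7*(-23) + 11 = 161 + 11 = 172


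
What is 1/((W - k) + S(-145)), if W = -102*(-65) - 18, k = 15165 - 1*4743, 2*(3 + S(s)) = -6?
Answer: -1/3816 ≈ -0.00026205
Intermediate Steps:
S(s) = -6 (S(s) = -3 + (1/2)*(-6) = -3 - 3 = -6)
k = 10422 (k = 15165 - 4743 = 10422)
W = 6612 (W = 6630 - 18 = 6612)
1/((W - k) + S(-145)) = 1/((6612 - 1*10422) - 6) = 1/((6612 - 10422) - 6) = 1/(-3810 - 6) = 1/(-3816) = -1/3816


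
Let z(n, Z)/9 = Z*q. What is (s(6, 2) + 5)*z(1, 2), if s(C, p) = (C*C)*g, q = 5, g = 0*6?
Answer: 450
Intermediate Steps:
g = 0
s(C, p) = 0 (s(C, p) = (C*C)*0 = C**2*0 = 0)
z(n, Z) = 45*Z (z(n, Z) = 9*(Z*5) = 9*(5*Z) = 45*Z)
(s(6, 2) + 5)*z(1, 2) = (0 + 5)*(45*2) = 5*90 = 450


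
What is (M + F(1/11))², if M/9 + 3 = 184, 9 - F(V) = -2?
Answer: 2689600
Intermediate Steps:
F(V) = 11 (F(V) = 9 - 1*(-2) = 9 + 2 = 11)
M = 1629 (M = -27 + 9*184 = -27 + 1656 = 1629)
(M + F(1/11))² = (1629 + 11)² = 1640² = 2689600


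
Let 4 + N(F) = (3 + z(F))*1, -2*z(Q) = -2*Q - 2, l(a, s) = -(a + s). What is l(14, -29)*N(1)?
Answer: 15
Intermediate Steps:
l(a, s) = -a - s
z(Q) = 1 + Q (z(Q) = -(-2*Q - 2)/2 = -(-2 - 2*Q)/2 = 1 + Q)
N(F) = F (N(F) = -4 + (3 + (1 + F))*1 = -4 + (4 + F)*1 = -4 + (4 + F) = F)
l(14, -29)*N(1) = (-1*14 - 1*(-29))*1 = (-14 + 29)*1 = 15*1 = 15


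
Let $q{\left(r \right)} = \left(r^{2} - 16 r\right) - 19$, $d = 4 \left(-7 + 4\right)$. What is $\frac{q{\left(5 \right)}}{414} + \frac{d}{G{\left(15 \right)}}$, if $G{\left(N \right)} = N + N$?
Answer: $- \frac{599}{1035} \approx -0.57874$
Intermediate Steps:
$G{\left(N \right)} = 2 N$
$d = -12$ ($d = 4 \left(-3\right) = -12$)
$q{\left(r \right)} = -19 + r^{2} - 16 r$
$\frac{q{\left(5 \right)}}{414} + \frac{d}{G{\left(15 \right)}} = \frac{-19 + 5^{2} - 80}{414} - \frac{12}{2 \cdot 15} = \left(-19 + 25 - 80\right) \frac{1}{414} - \frac{12}{30} = \left(-74\right) \frac{1}{414} - \frac{2}{5} = - \frac{37}{207} - \frac{2}{5} = - \frac{599}{1035}$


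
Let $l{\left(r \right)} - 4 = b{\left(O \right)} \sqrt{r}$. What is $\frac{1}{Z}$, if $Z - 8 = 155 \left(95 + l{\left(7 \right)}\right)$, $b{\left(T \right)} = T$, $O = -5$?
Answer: $\frac{15353}{231510234} + \frac{775 \sqrt{7}}{231510234} \approx 7.5174 \cdot 10^{-5}$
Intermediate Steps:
$l{\left(r \right)} = 4 - 5 \sqrt{r}$
$Z = 15353 - 775 \sqrt{7}$ ($Z = 8 + 155 \left(95 + \left(4 - 5 \sqrt{7}\right)\right) = 8 + 155 \left(99 - 5 \sqrt{7}\right) = 8 + \left(15345 - 775 \sqrt{7}\right) = 15353 - 775 \sqrt{7} \approx 13303.0$)
$\frac{1}{Z} = \frac{1}{15353 - 775 \sqrt{7}}$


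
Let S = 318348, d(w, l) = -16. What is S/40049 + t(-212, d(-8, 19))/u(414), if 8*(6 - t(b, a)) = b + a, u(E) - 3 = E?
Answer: 89421871/11133622 ≈ 8.0317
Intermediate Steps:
u(E) = 3 + E
t(b, a) = 6 - a/8 - b/8 (t(b, a) = 6 - (b + a)/8 = 6 - (a + b)/8 = 6 + (-a/8 - b/8) = 6 - a/8 - b/8)
S/40049 + t(-212, d(-8, 19))/u(414) = 318348/40049 + (6 - ⅛*(-16) - ⅛*(-212))/(3 + 414) = 318348*(1/40049) + (6 + 2 + 53/2)/417 = 318348/40049 + (69/2)*(1/417) = 318348/40049 + 23/278 = 89421871/11133622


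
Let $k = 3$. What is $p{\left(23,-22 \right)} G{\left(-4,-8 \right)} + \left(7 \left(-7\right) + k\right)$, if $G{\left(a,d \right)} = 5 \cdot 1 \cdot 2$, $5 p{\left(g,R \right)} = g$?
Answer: $0$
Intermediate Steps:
$p{\left(g,R \right)} = \frac{g}{5}$
$G{\left(a,d \right)} = 10$ ($G{\left(a,d \right)} = 5 \cdot 2 = 10$)
$p{\left(23,-22 \right)} G{\left(-4,-8 \right)} + \left(7 \left(-7\right) + k\right) = \frac{1}{5} \cdot 23 \cdot 10 + \left(7 \left(-7\right) + 3\right) = \frac{23}{5} \cdot 10 + \left(-49 + 3\right) = 46 - 46 = 0$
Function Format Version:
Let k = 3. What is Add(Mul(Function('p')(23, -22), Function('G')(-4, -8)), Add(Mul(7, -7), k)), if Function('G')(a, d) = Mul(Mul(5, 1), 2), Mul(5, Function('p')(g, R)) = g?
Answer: 0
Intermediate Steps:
Function('p')(g, R) = Mul(Rational(1, 5), g)
Function('G')(a, d) = 10 (Function('G')(a, d) = Mul(5, 2) = 10)
Add(Mul(Function('p')(23, -22), Function('G')(-4, -8)), Add(Mul(7, -7), k)) = Add(Mul(Mul(Rational(1, 5), 23), 10), Add(Mul(7, -7), 3)) = Add(Mul(Rational(23, 5), 10), Add(-49, 3)) = Add(46, -46) = 0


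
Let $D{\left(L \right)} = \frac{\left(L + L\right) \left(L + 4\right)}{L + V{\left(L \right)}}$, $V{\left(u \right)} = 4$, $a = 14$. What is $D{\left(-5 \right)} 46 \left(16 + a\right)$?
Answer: $-13800$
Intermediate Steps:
$D{\left(L \right)} = 2 L$ ($D{\left(L \right)} = \frac{\left(L + L\right) \left(L + 4\right)}{L + 4} = \frac{2 L \left(4 + L\right)}{4 + L} = 2 L$)
$D{\left(-5 \right)} 46 \left(16 + a\right) = 2 \left(-5\right) 46 \left(16 + 14\right) = \left(-10\right) 46 \cdot 30 = \left(-460\right) 30 = -13800$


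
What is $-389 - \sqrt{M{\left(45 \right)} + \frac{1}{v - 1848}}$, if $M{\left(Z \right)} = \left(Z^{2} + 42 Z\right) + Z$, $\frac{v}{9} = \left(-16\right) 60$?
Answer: $-389 - \frac{17 \sqrt{376810242}}{5244} \approx -451.93$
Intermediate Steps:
$v = -8640$ ($v = 9 \left(\left(-16\right) 60\right) = 9 \left(-960\right) = -8640$)
$M{\left(Z \right)} = Z^{2} + 43 Z$
$-389 - \sqrt{M{\left(45 \right)} + \frac{1}{v - 1848}} = -389 - \sqrt{45 \left(43 + 45\right) + \frac{1}{-8640 - 1848}} = -389 - \sqrt{45 \cdot 88 + \frac{1}{-10488}} = -389 - \sqrt{3960 - \frac{1}{10488}} = -389 - \sqrt{\frac{41532479}{10488}} = -389 - \frac{17 \sqrt{376810242}}{5244}$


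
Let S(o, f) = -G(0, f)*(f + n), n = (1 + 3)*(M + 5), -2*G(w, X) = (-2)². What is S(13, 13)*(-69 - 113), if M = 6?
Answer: -20748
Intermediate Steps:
G(w, X) = -2 (G(w, X) = -½*(-2)² = -½*4 = -2)
n = 44 (n = (1 + 3)*(6 + 5) = 4*11 = 44)
S(o, f) = 88 + 2*f (S(o, f) = -(-2)*(f + 44) = -(-2)*(44 + f) = -(-88 - 2*f) = 88 + 2*f)
S(13, 13)*(-69 - 113) = (88 + 2*13)*(-69 - 113) = (88 + 26)*(-182) = 114*(-182) = -20748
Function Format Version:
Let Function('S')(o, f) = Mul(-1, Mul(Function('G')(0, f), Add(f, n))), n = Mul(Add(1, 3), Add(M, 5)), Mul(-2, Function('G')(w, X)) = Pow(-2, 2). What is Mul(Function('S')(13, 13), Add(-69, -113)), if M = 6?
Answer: -20748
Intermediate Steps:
Function('G')(w, X) = -2 (Function('G')(w, X) = Mul(Rational(-1, 2), Pow(-2, 2)) = Mul(Rational(-1, 2), 4) = -2)
n = 44 (n = Mul(Add(1, 3), Add(6, 5)) = Mul(4, 11) = 44)
Function('S')(o, f) = Add(88, Mul(2, f)) (Function('S')(o, f) = Mul(-1, Mul(-2, Add(f, 44))) = Mul(-1, Mul(-2, Add(44, f))) = Mul(-1, Add(-88, Mul(-2, f))) = Add(88, Mul(2, f)))
Mul(Function('S')(13, 13), Add(-69, -113)) = Mul(Add(88, Mul(2, 13)), Add(-69, -113)) = Mul(Add(88, 26), -182) = Mul(114, -182) = -20748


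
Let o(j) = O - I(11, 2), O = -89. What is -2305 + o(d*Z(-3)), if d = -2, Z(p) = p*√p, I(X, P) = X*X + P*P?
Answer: -2519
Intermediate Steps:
I(X, P) = P² + X² (I(X, P) = X² + P² = P² + X²)
Z(p) = p^(3/2)
o(j) = -214 (o(j) = -89 - (2² + 11²) = -89 - (4 + 121) = -89 - 1*125 = -89 - 125 = -214)
-2305 + o(d*Z(-3)) = -2305 - 214 = -2519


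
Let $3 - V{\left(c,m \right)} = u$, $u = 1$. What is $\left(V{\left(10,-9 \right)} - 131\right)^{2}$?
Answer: $16641$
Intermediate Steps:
$V{\left(c,m \right)} = 2$ ($V{\left(c,m \right)} = 3 - 1 = 2$)
$\left(V{\left(10,-9 \right)} - 131\right)^{2} = \left(2 - 131\right)^{2} = \left(-129\right)^{2} = 16641$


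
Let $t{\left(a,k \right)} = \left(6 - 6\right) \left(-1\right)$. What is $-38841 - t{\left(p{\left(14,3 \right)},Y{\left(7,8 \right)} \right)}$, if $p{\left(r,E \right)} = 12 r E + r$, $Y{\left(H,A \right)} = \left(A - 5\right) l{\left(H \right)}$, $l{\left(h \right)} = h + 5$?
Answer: $-38841$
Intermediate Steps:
$l{\left(h \right)} = 5 + h$
$Y{\left(H,A \right)} = \left(-5 + A\right) \left(5 + H\right)$ ($Y{\left(H,A \right)} = \left(A - 5\right) \left(5 + H\right) = \left(-5 + A\right) \left(5 + H\right)$)
$p{\left(r,E \right)} = r + 12 E r$ ($p{\left(r,E \right)} = 12 E r + r = r + 12 E r$)
$t{\left(a,k \right)} = 0$ ($t{\left(a,k \right)} = 0 \left(-1\right) = 0$)
$-38841 - t{\left(p{\left(14,3 \right)},Y{\left(7,8 \right)} \right)} = -38841 - 0 = -38841 + 0 = -38841$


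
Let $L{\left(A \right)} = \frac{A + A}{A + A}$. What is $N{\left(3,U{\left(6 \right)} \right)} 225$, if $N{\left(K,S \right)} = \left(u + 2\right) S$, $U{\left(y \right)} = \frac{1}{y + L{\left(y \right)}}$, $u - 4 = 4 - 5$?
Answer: $\frac{1125}{7} \approx 160.71$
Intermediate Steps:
$u = 3$ ($u = 4 + \left(4 - 5\right) = 4 - 1 = 3$)
$L{\left(A \right)} = 1$ ($L{\left(A \right)} = \frac{2 A}{2 A} = 2 A \frac{1}{2 A} = 1$)
$U{\left(y \right)} = \frac{1}{1 + y}$ ($U{\left(y \right)} = \frac{1}{y + 1} = \frac{1}{1 + y}$)
$N{\left(K,S \right)} = 5 S$ ($N{\left(K,S \right)} = \left(3 + 2\right) S = 5 S$)
$N{\left(3,U{\left(6 \right)} \right)} 225 = \frac{5}{1 + 6} \cdot 225 = \frac{5}{7} \cdot 225 = \frac{1125}{7}$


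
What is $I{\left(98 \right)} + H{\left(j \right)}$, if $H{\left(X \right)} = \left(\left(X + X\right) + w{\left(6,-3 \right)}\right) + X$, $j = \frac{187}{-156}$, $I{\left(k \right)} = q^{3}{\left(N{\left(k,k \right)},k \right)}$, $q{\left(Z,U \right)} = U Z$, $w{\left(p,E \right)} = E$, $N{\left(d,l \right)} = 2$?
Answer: $\frac{391535529}{52} \approx 7.5295 \cdot 10^{6}$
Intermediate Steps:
$I{\left(k \right)} = 8 k^{3}$ ($I{\left(k \right)} = \left(k 2\right)^{3} = \left(2 k\right)^{3} = 8 k^{3}$)
$j = - \frac{187}{156}$ ($j = 187 \left(- \frac{1}{156}\right) = - \frac{187}{156} \approx -1.1987$)
$H{\left(X \right)} = -3 + 3 X$ ($H{\left(X \right)} = \left(\left(X + X\right) - 3\right) + X = \left(2 X - 3\right) + X = \left(-3 + 2 X\right) + X = -3 + 3 X$)
$I{\left(98 \right)} + H{\left(j \right)} = 8 \cdot 98^{3} + \left(-3 + 3 \left(- \frac{187}{156}\right)\right) = 8 \cdot 941192 - \frac{343}{52} = 7529536 - \frac{343}{52} = \frac{391535529}{52}$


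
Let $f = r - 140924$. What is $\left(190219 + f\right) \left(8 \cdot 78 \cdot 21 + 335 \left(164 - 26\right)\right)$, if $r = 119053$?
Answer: $9988760232$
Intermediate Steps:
$f = -21871$ ($f = 119053 - 140924 = -21871$)
$\left(190219 + f\right) \left(8 \cdot 78 \cdot 21 + 335 \left(164 - 26\right)\right) = \left(190219 - 21871\right) \left(8 \cdot 78 \cdot 21 + 335 \left(164 - 26\right)\right) = 168348 \left(624 \cdot 21 + 335 \cdot 138\right) = 168348 \left(13104 + 46230\right) = 168348 \cdot 59334 = 9988760232$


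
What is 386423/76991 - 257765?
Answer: -19845198692/76991 ≈ -2.5776e+5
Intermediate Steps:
386423/76991 - 257765 = -19845198692/76991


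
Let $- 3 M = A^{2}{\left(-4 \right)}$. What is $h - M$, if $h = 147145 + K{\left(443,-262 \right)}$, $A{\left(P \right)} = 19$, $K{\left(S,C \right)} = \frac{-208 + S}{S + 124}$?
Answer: $\frac{83499679}{567} \approx 1.4727 \cdot 10^{5}$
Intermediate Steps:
$K{\left(S,C \right)} = \frac{-208 + S}{124 + S}$
$M = - \frac{361}{3}$ ($M = - \frac{19^{2}}{3} = \left(- \frac{1}{3}\right) 361 = - \frac{361}{3} \approx -120.33$)
$h = \frac{83431450}{567}$ ($h = 147145 + \frac{-208 + 443}{124 + 443} = 147145 + \frac{1}{567} \cdot 235 = 147145 + \frac{235}{567} = \frac{83431450}{567} \approx 1.4715 \cdot 10^{5}$)
$h - M = \frac{83431450}{567} - - \frac{361}{3} = \frac{83431450}{567} + \frac{361}{3} = \frac{83499679}{567}$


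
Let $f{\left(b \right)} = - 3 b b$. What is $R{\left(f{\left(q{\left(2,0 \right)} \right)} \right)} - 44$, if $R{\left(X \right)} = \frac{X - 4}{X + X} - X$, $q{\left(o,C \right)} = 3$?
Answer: $- \frac{887}{54} \approx -16.426$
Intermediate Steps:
$f{\left(b \right)} = - 3 b^{2}$
$R{\left(X \right)} = - X + \frac{-4 + X}{2 X}$ ($R{\left(X \right)} = \frac{-4 + X}{2 X} - X = - X + \frac{-4 + X}{2 X}$)
$R{\left(f{\left(q{\left(2,0 \right)} \right)} \right)} - 44 = \left(\frac{1}{2} - - 3 \cdot 3^{2} - \frac{2}{\left(-3\right) 3^{2}}\right) - 44 = \left(\frac{1}{2} - \left(-3\right) 9 - \frac{2}{\left(-3\right) 9}\right) - 44 = \left(\frac{1}{2} - -27 - \frac{2}{-27}\right) - 44 = \left(\frac{1}{2} + 27 - - \frac{2}{27}\right) - 44 = \left(\frac{1}{2} + 27 + \frac{2}{27}\right) - 44 = \frac{1489}{54} - 44 = - \frac{887}{54}$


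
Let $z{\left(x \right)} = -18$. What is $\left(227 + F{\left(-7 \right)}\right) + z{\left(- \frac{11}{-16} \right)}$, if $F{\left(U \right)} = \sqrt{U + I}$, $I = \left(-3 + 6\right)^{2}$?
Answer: $209 + \sqrt{2} \approx 210.41$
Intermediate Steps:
$I = 9$ ($I = 3^{2} = 9$)
$F{\left(U \right)} = \sqrt{9 + U}$ ($F{\left(U \right)} = \sqrt{U + 9} = \sqrt{9 + U}$)
$\left(227 + F{\left(-7 \right)}\right) + z{\left(- \frac{11}{-16} \right)} = \left(227 + \sqrt{9 - 7}\right) - 18 = \left(227 + \sqrt{2}\right) - 18 = 209 + \sqrt{2}$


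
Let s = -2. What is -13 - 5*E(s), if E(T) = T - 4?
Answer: 17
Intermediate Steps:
E(T) = -4 + T
-13 - 5*E(s) = -13 - 5*(-4 - 2) = -13 - 5*(-6) = -13 + 30 = 17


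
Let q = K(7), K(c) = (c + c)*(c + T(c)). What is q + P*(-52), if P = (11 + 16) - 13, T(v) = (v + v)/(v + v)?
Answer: -616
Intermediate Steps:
T(v) = 1 (T(v) = (2*v)/((2*v)) = (2*v)*(1/(2*v)) = 1)
P = 14 (P = 27 - 13 = 14)
K(c) = 2*c*(1 + c) (K(c) = (c + c)*(c + 1) = (2*c)*(1 + c) = 2*c*(1 + c))
q = 112 (q = 2*7*(1 + 7) = 2*7*8 = 112)
q + P*(-52) = 112 + 14*(-52) = 112 - 728 = -616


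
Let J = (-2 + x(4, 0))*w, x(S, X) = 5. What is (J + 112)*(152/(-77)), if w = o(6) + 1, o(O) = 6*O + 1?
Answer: -34352/77 ≈ -446.13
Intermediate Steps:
o(O) = 1 + 6*O
w = 38 (w = (1 + 6*6) + 1 = (1 + 36) + 1 = 37 + 1 = 38)
J = 114 (J = (-2 + 5)*38 = 3*38 = 114)
(J + 112)*(152/(-77)) = (114 + 112)*(152/(-77)) = 226*(152*(-1/77)) = 226*(-152/77) = -34352/77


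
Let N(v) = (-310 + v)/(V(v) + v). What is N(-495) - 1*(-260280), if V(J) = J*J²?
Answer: 6313761360881/24257574 ≈ 2.6028e+5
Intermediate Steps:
V(J) = J³
N(v) = (-310 + v)/(v + v³) (N(v) = (-310 + v)/(v³ + v) = (-310 + v)/(v + v³))
N(-495) - 1*(-260280) = (-310 - 495)/(-495 + (-495)³) - 1*(-260280) = -805/(-495 - 121287375) + 260280 = -805/(-121287870) + 260280 = -1/121287870*(-805) + 260280 = 161/24257574 + 260280 = 6313761360881/24257574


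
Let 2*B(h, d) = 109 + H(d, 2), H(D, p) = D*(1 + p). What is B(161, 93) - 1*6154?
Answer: -5960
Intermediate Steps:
B(h, d) = 109/2 + 3*d/2 (B(h, d) = (109 + d*(1 + 2))/2 = (109 + d*3)/2 = (109 + 3*d)/2 = 109/2 + 3*d/2)
B(161, 93) - 1*6154 = (109/2 + (3/2)*93) - 1*6154 = (109/2 + 279/2) - 6154 = 194 - 6154 = -5960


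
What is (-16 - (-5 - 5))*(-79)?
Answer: 474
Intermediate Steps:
(-16 - (-5 - 5))*(-79) = (-16 - (-10))*(-79) = (-16 - 1*(-10))*(-79) = (-16 + 10)*(-79) = -6*(-79) = 474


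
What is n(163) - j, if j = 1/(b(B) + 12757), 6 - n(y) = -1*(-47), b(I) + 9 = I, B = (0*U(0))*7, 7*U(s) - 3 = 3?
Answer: -522669/12748 ≈ -41.000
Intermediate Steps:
U(s) = 6/7 (U(s) = 3/7 + (⅐)*3 = 3/7 + 3/7 = 6/7)
B = 0 (B = (0*(6/7))*7 = 0*7 = 0)
b(I) = -9 + I
n(y) = -41 (n(y) = 6 - (-1)*(-47) = 6 - 1*47 = 6 - 47 = -41)
j = 1/12748 (j = 1/((-9 + 0) + 12757) = 1/(-9 + 12757) = 1/12748 ≈ 7.8444e-5)
n(163) - j = -41 - 1*1/12748 = -41 - 1/12748 = -522669/12748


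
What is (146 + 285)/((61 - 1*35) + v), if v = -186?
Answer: -431/160 ≈ -2.6937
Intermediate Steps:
(146 + 285)/((61 - 1*35) + v) = (146 + 285)/((61 - 1*35) - 186) = 431/((61 - 35) - 186) = 431/(26 - 186) = 431/(-160) = 431*(-1/160) = -431/160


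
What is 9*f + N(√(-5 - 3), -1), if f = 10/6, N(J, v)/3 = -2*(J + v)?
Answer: 21 - 12*I*√2 ≈ 21.0 - 16.971*I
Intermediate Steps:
N(J, v) = -6*J - 6*v (N(J, v) = 3*(-2*(J + v)) = 3*(-2*J - 2*v) = -6*J - 6*v)
f = 5/3 (f = 10*(⅙) = 5/3 ≈ 1.6667)
9*f + N(√(-5 - 3), -1) = 9*(5/3) + (-6*√(-5 - 3) - 6*(-1)) = 15 + (-12*I*√2 + 6) = 15 + (6 - 12*I*√2) = 21 - 12*I*√2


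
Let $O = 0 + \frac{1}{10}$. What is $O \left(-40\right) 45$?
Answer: $-180$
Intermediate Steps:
$O = \frac{1}{10}$ ($O = 0 + \frac{1}{10} = \frac{1}{10} \approx 0.1$)
$O \left(-40\right) 45 = \frac{1}{10} \left(-40\right) 45 = \left(-4\right) 45 = -180$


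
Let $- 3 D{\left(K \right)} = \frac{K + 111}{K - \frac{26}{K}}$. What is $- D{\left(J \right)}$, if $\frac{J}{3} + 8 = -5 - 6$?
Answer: $- \frac{1026}{3223} \approx -0.31834$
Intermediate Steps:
$J = -57$ ($J = -24 + 3 \left(-5 - 6\right) = -24 + 3 \left(-11\right) = -24 - 33 = -57$)
$D{\left(K \right)} = - \frac{111 + K}{3 \left(K - \frac{26}{K}\right)}$ ($D{\left(K \right)} = - \frac{\left(K + 111\right) \frac{1}{K - \frac{26}{K}}}{3} = - \frac{\left(111 + K\right) \frac{1}{K - \frac{26}{K}}}{3} = - \frac{\frac{1}{K - \frac{26}{K}} \left(111 + K\right)}{3} = - \frac{111 + K}{3 \left(K - \frac{26}{K}\right)}$)
$- D{\left(J \right)} = - \frac{\left(-1\right) \left(-57\right) \left(111 - 57\right)}{-78 + 3 \left(-57\right)^{2}} = - \frac{\left(-1\right) \left(-57\right) 54}{-78 + 3 \cdot 3249} = - \frac{\left(-1\right) \left(-57\right) 54}{-78 + 9747} = - \frac{\left(-1\right) \left(-57\right) 54}{9669} = \left(-1\right) \frac{1026}{3223} = - \frac{1026}{3223}$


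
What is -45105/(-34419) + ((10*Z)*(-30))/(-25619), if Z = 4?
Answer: 36268115/26720617 ≈ 1.3573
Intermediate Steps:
-45105/(-34419) + ((10*Z)*(-30))/(-25619) = -45105/(-34419) + ((10*4)*(-30))/(-25619) = -45105*(-1/34419) + (40*(-30))*(-1/25619) = 15035/11473 - 1200*(-1/25619) = 15035/11473 + 1200/25619 = 36268115/26720617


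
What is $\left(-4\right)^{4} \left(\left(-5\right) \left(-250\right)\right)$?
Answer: $320000$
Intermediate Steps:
$\left(-4\right)^{4} \left(\left(-5\right) \left(-250\right)\right) = 256 \cdot 1250 = 320000$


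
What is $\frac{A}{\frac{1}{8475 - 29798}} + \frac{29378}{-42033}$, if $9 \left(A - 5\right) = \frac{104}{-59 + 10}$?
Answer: $- \frac{627691836419}{6178851} \approx -1.0159 \cdot 10^{5}$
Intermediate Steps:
$A = \frac{2101}{441}$ ($A = 5 + \frac{104 \frac{1}{-59 + 10}}{9} = 5 + \frac{104 \frac{1}{-49}}{9} = 5 + \frac{104 \left(- \frac{1}{49}\right)}{9} = 5 + \frac{1}{9} \left(- \frac{104}{49}\right) = 5 - \frac{104}{441} = \frac{2101}{441} \approx 4.7642$)
$\frac{A}{\frac{1}{8475 - 29798}} + \frac{29378}{-42033} = \frac{2101}{441 \frac{1}{8475 - 29798}} + \frac{29378}{-42033} = \frac{2101}{441 \frac{1}{-21323}} + 29378 \left(- \frac{1}{42033}\right) = \frac{2101}{441 \left(- \frac{1}{21323}\right)} - \frac{29378}{42033} = \frac{2101}{441} \left(-21323\right) - \frac{29378}{42033} = - \frac{44799623}{441} - \frac{29378}{42033} = - \frac{627691836419}{6178851}$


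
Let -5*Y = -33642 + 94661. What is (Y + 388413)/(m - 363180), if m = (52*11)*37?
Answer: -940523/855040 ≈ -1.1000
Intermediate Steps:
Y = -61019/5 (Y = -(-33642 + 94661)/5 = -⅕*61019 = -61019/5 ≈ -12204.)
m = 21164 (m = 572*37 = 21164)
(Y + 388413)/(m - 363180) = (-61019/5 + 388413)/(21164 - 363180) = (1881046/5)/(-342016) = (1881046/5)*(-1/342016) = -940523/855040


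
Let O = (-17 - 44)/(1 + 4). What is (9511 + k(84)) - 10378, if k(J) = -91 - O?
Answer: -4729/5 ≈ -945.80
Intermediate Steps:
O = -61/5 ≈ -12.200
k(J) = -394/5 (k(J) = -91 - 1*(-61/5) = -91 + 61/5 = -394/5)
(9511 + k(84)) - 10378 = (9511 - 394/5) - 10378 = 47161/5 - 10378 = -4729/5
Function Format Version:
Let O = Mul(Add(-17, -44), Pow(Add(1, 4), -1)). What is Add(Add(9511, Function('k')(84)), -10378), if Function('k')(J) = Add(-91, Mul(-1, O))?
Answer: Rational(-4729, 5) ≈ -945.80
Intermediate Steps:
O = Rational(-61, 5) (O = Mul(-61, Pow(5, -1)) = Mul(-61, Rational(1, 5)) = Rational(-61, 5) ≈ -12.200)
Function('k')(J) = Rational(-394, 5) (Function('k')(J) = Add(-91, Mul(-1, Rational(-61, 5))) = Add(-91, Rational(61, 5)) = Rational(-394, 5))
Add(Add(9511, Function('k')(84)), -10378) = Add(Add(9511, Rational(-394, 5)), -10378) = Add(Rational(47161, 5), -10378) = Rational(-4729, 5)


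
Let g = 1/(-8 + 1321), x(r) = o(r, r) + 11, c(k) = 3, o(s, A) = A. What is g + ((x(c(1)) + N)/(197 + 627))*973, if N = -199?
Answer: -236345741/1081912 ≈ -218.45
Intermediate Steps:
x(r) = 11 + r (x(r) = r + 11 = 11 + r)
g = 1/1313 ≈ 0.00076161
g + ((x(c(1)) + N)/(197 + 627))*973 = 1/1313 + (((11 + 3) - 199)/(197 + 627))*973 = 1/1313 + ((14 - 199)/824)*973 = 1/1313 - 185*1/824*973 = 1/1313 - 185/824*973 = 1/1313 - 180005/824 = -236345741/1081912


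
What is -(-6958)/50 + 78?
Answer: 5429/25 ≈ 217.16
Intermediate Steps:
-(-6958)/50 + 78 = -71*(-49/25) + 78 = 3479/25 + 78 = 5429/25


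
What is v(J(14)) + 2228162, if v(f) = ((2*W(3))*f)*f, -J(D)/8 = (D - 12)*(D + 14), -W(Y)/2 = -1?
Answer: 3030978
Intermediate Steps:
W(Y) = 2 (W(Y) = -2*(-1) = 2)
J(D) = -8*(-12 + D)*(14 + D) (J(D) = -8*(D - 12)*(D + 14) = -8*(-12 + D)*(14 + D))
v(f) = 4*f² (v(f) = ((2*2)*f)*f = (4*f)*f = 4*f²)
v(J(14)) + 2228162 = 4*(1344 - 16*14 - 8*14²)² + 2228162 = 4*(1344 - 224 - 8*196)² + 2228162 = 4*(1344 - 224 - 1568)² + 2228162 = 4*(-448)² + 2228162 = 4*200704 + 2228162 = 802816 + 2228162 = 3030978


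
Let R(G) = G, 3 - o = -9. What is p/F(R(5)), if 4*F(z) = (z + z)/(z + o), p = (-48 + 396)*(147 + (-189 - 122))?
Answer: -1940448/5 ≈ -3.8809e+5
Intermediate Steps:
o = 12 (o = 3 - 1*(-9) = 3 + 9 = 12)
p = -57072 (p = 348*(147 - 311) = 348*(-164) = -57072)
F(z) = z/(2*(12 + z)) (F(z) = ((z + z)/(z + 12))/4 = ((2*z)/(12 + z))/4 = (2*z/(12 + z))/4 = z/(2*(12 + z)))
p/F(R(5)) = -57072/((½)*5/(12 + 5)) = -57072/((½)*5/17) = -57072/((½)*5*(1/17)) = -57072/5/34 = -57072*34/5 = -1940448/5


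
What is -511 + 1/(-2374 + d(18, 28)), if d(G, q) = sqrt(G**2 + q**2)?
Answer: -1439684411/2817384 - sqrt(277)/2817384 ≈ -511.00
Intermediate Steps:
-511 + 1/(-2374 + d(18, 28)) = -511 + 1/(-2374 + sqrt(18**2 + 28**2)) = -511 + 1/(-2374 + sqrt(324 + 784)) = -511 + 1/(-2374 + sqrt(1108)) = -511 + 1/(-2374 + 2*sqrt(277))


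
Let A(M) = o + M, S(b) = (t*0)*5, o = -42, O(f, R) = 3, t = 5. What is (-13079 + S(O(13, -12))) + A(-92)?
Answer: -13213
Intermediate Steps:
S(b) = 0 (S(b) = (5*0)*5 = 0*5 = 0)
A(M) = -42 + M
(-13079 + S(O(13, -12))) + A(-92) = (-13079 + 0) + (-42 - 92) = -13079 - 134 = -13213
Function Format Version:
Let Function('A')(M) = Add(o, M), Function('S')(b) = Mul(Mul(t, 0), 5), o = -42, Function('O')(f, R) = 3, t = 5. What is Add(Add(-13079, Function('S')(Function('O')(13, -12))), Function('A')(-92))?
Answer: -13213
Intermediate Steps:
Function('S')(b) = 0 (Function('S')(b) = Mul(Mul(5, 0), 5) = Mul(0, 5) = 0)
Function('A')(M) = Add(-42, M)
Add(Add(-13079, Function('S')(Function('O')(13, -12))), Function('A')(-92)) = Add(Add(-13079, 0), Add(-42, -92)) = Add(-13079, -134) = -13213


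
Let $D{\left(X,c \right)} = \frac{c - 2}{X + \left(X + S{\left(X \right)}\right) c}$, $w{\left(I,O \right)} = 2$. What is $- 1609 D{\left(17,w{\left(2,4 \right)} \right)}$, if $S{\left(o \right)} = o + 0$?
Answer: $0$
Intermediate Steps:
$S{\left(o \right)} = o$
$D{\left(X,c \right)} = \frac{-2 + c}{X + 2 X c}$ ($D{\left(X,c \right)} = \frac{c - 2}{X + \left(X + X\right) c} = \frac{-2 + c}{X + 2 X c}$)
$- 1609 D{\left(17,w{\left(2,4 \right)} \right)} = - 1609 \frac{-2 + 2}{17 \left(1 + 2 \cdot 2\right)} = - 1609 \cdot \frac{1}{17} \frac{1}{1 + 4} \cdot 0 = - 1609 \cdot \frac{1}{17} \cdot \frac{1}{5} \cdot 0 = \left(-1609\right) 0 = 0$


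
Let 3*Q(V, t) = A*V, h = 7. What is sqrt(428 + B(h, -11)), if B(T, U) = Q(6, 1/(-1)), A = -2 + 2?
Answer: 2*sqrt(107) ≈ 20.688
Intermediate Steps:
A = 0
Q(V, t) = 0 (Q(V, t) = (0*V)/3 = (1/3)*0 = 0)
B(T, U) = 0
sqrt(428 + B(h, -11)) = sqrt(428 + 0) = sqrt(428) = 2*sqrt(107)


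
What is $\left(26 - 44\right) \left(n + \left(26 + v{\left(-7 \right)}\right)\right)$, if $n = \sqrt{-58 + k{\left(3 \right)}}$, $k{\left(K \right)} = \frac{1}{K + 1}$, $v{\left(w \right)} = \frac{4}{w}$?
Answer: $- \frac{3204}{7} - 9 i \sqrt{231} \approx -457.71 - 136.79 i$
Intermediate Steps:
$k{\left(K \right)} = \frac{1}{1 + K}$
$n = \frac{i \sqrt{231}}{2}$ ($n = \sqrt{-58 + \frac{1}{1 + 3}} = \sqrt{-58 + \frac{1}{4}} = \sqrt{- \frac{231}{4}} = \frac{i \sqrt{231}}{2} \approx 7.5993 i$)
$\left(26 - 44\right) \left(n + \left(26 + v{\left(-7 \right)}\right)\right) = \left(26 - 44\right) \left(\frac{i \sqrt{231}}{2} + \left(26 + \frac{4}{-7}\right)\right) = - 18 \left(\frac{i \sqrt{231}}{2} + \left(26 + 4 \left(- \frac{1}{7}\right)\right)\right) = - 18 \left(\frac{i \sqrt{231}}{2} + \left(26 - \frac{4}{7}\right)\right) = - 18 \left(\frac{i \sqrt{231}}{2} + \frac{178}{7}\right) = - 18 \left(\frac{178}{7} + \frac{i \sqrt{231}}{2}\right) = - \frac{3204}{7} - 9 i \sqrt{231}$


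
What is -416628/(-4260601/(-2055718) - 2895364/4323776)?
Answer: -462897880296602688/1558729057253 ≈ -2.9697e+5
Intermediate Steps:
-416628/(-4260601/(-2055718) - 2895364/4323776) = -416628/(-4260601*(-1/2055718) - 2895364*1/4323776) = -416628/(4260601/2055718 - 723841/1080944) = -416628/1558729057253/1111058018896 = -416628*1111058018896/1558729057253 = -462897880296602688/1558729057253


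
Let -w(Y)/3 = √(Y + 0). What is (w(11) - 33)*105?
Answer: -3465 - 315*√11 ≈ -4509.7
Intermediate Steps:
w(Y) = -3*√Y (w(Y) = -3*√(Y + 0) = -3*√Y)
(w(11) - 33)*105 = (-3*√11 - 33)*105 = (-33 - 3*√11)*105 = -3465 - 315*√11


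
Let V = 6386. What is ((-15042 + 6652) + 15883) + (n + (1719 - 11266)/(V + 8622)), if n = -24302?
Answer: -252279019/15008 ≈ -16810.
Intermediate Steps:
((-15042 + 6652) + 15883) + (n + (1719 - 11266)/(V + 8622)) = ((-15042 + 6652) + 15883) + (-24302 + (1719 - 11266)/(6386 + 8622)) = (-8390 + 15883) + (-24302 - 9547/15008) = 7493 + (-24302 - 9547*1/15008) = 7493 + (-24302 - 9547/15008) = 7493 - 364733963/15008 = -252279019/15008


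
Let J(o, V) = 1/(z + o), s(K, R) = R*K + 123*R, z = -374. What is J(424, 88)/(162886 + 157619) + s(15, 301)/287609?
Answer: 95093874587/658429446750 ≈ 0.14443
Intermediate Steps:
s(K, R) = 123*R + K*R (s(K, R) = K*R + 123*R = 123*R + K*R)
J(o, V) = 1/(-374 + o)
J(424, 88)/(162886 + 157619) + s(15, 301)/287609 = 1/((-374 + 424)*(162886 + 157619)) + (301*(123 + 15))/287609 = 1/(50*320505) + (301*138)*(1/287609) = (1/50)*(1/320505) + 41538*(1/287609) = 1/16025250 + 5934/41087 = 95093874587/658429446750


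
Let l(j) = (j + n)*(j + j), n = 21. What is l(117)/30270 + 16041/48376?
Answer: 341286477/244056920 ≈ 1.3984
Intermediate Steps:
l(j) = 2*j*(21 + j) (l(j) = (j + 21)*(j + j) = (21 + j)*(2*j) = 2*j*(21 + j))
l(117)/30270 + 16041/48376 = (2*117*(21 + 117))/30270 + 16041/48376 = (2*117*138)*(1/30270) + 16041*(1/48376) = 32292*(1/30270) + 16041/48376 = 5382/5045 + 16041/48376 = 341286477/244056920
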